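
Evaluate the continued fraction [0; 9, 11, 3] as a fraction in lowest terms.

34/309

Fold from the inside: start with 3/1.
  11 + 1/3 = 34/3
  9 + 3/34 = 309/34
  0 + 34/309 = 34/309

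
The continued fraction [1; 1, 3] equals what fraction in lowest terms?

Using pₖ = aₖpₖ₋₁ + pₖ₋₂ and qₖ = aₖqₖ₋₁ + qₖ₋₂:
  k=0: a=1, p=1, q=1
  k=1: a=1, p=2, q=1
  k=2: a=3, p=7, q=4

7/4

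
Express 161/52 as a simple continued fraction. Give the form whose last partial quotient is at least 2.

161 = 3*52 + 5
52 = 10*5 + 2
5 = 2*2 + 1
2 = 2*1 + 0  (stop)
So 161/52 = [3; 10, 2, 2].

[3; 10, 2, 2]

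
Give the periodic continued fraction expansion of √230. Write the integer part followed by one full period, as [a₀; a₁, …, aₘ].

a₀ = ⌊√230⌋ = 15.

[15; 6, 30]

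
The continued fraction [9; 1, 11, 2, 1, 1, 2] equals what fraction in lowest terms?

1597/161

Fold from the inside: start with 2/1.
  1 + 1/2 = 3/2
  1 + 2/3 = 5/3
  2 + 3/5 = 13/5
  11 + 5/13 = 148/13
  1 + 13/148 = 161/148
  9 + 148/161 = 1597/161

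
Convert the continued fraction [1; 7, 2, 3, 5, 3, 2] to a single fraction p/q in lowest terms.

2302/2029

Fold from the inside: start with 2/1.
  3 + 1/2 = 7/2
  5 + 2/7 = 37/7
  3 + 7/37 = 118/37
  2 + 37/118 = 273/118
  7 + 118/273 = 2029/273
  1 + 273/2029 = 2302/2029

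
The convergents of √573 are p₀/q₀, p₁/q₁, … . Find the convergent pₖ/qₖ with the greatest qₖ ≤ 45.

383/16

√573 = [23; 1, 14, 1, 46, …] (period length 4).
Convergents:
  p_0/q_0 = 23/1
  p_1/q_1 = 24/1
  p_2/q_2 = 359/15
  p_3/q_3 = 383/16
  p_4/q_4 = 17977/751
q_3 = 16 ≤ 45 < 751 = q_4, so the answer is 383/16.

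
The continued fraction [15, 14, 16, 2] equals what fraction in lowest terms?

6993/464

Fold from the inside: start with 2/1.
  16 + 1/2 = 33/2
  14 + 2/33 = 464/33
  15 + 33/464 = 6993/464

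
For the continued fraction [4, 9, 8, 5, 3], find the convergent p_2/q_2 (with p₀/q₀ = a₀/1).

300/73

Using pₖ = aₖpₖ₋₁ + pₖ₋₂, qₖ = aₖqₖ₋₁ + qₖ₋₂ (with p₋₁=1, p₋₂=0, q₋₁=0, q₋₂=1):
  k=0: a=4, p=4, q=1
  k=1: a=9, p=37, q=9
  k=2: a=8, p=300, q=73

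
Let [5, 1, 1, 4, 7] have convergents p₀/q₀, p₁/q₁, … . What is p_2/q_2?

Using pₖ = aₖpₖ₋₁ + pₖ₋₂, qₖ = aₖqₖ₋₁ + qₖ₋₂ (with p₋₁=1, p₋₂=0, q₋₁=0, q₋₂=1):
  k=0: a=5, p=5, q=1
  k=1: a=1, p=6, q=1
  k=2: a=1, p=11, q=2

11/2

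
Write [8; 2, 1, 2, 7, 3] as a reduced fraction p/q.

1549/185

Using pₖ = aₖpₖ₋₁ + pₖ₋₂ and qₖ = aₖqₖ₋₁ + qₖ₋₂:
  k=0: a=8, p=8, q=1
  k=1: a=2, p=17, q=2
  k=2: a=1, p=25, q=3
  k=3: a=2, p=67, q=8
  k=4: a=7, p=494, q=59
  k=5: a=3, p=1549, q=185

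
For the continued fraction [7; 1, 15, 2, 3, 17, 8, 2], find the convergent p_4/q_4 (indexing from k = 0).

Using pₖ = aₖpₖ₋₁ + pₖ₋₂, qₖ = aₖqₖ₋₁ + qₖ₋₂ (with p₋₁=1, p₋₂=0, q₋₁=0, q₋₂=1):
  k=0: a=7, p=7, q=1
  k=1: a=1, p=8, q=1
  k=2: a=15, p=127, q=16
  k=3: a=2, p=262, q=33
  k=4: a=3, p=913, q=115

913/115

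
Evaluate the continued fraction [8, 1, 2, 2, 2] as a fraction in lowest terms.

148/17

Using pₖ = aₖpₖ₋₁ + pₖ₋₂ and qₖ = aₖqₖ₋₁ + qₖ₋₂:
  k=0: a=8, p=8, q=1
  k=1: a=1, p=9, q=1
  k=2: a=2, p=26, q=3
  k=3: a=2, p=61, q=7
  k=4: a=2, p=148, q=17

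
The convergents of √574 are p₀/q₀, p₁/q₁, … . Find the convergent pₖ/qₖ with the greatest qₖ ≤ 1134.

27001/1127

√574 = [23; 1, 22, 1, 46, …] (period length 4).
Convergents:
  p_0/q_0 = 23/1
  p_1/q_1 = 24/1
  p_2/q_2 = 551/23
  p_3/q_3 = 575/24
  p_4/q_4 = 27001/1127
  p_5/q_5 = 27576/1151
q_4 = 1127 ≤ 1134 < 1151 = q_5, so the answer is 27001/1127.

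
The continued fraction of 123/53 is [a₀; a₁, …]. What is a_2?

123 = 2·53 + 17   →  a_0 = 2
53 = 3·17 + 2   →  a_1 = 3
17 = 8·2 + 1   →  a_2 = 8

8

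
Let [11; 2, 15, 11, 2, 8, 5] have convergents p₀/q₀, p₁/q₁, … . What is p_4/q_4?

Using pₖ = aₖpₖ₋₁ + pₖ₋₂, qₖ = aₖqₖ₋₁ + qₖ₋₂ (with p₋₁=1, p₋₂=0, q₋₁=0, q₋₂=1):
  k=0: a=11, p=11, q=1
  k=1: a=2, p=23, q=2
  k=2: a=15, p=356, q=31
  k=3: a=11, p=3939, q=343
  k=4: a=2, p=8234, q=717

8234/717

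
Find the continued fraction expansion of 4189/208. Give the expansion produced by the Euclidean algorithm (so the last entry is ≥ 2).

[20; 7, 5, 1, 4]

4189 = 20×208 + 29
208 = 7×29 + 5
29 = 5×5 + 4
5 = 1×4 + 1
4 = 4×1 + 0  (stop)
So 4189/208 = [20; 7, 5, 1, 4].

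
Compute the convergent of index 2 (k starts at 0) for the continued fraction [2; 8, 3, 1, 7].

Using pₖ = aₖpₖ₋₁ + pₖ₋₂, qₖ = aₖqₖ₋₁ + qₖ₋₂ (with p₋₁=1, p₋₂=0, q₋₁=0, q₋₂=1):
  k=0: a=2, p=2, q=1
  k=1: a=8, p=17, q=8
  k=2: a=3, p=53, q=25

53/25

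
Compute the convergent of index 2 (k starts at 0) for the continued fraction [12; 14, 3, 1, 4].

Using pₖ = aₖpₖ₋₁ + pₖ₋₂, qₖ = aₖqₖ₋₁ + qₖ₋₂ (with p₋₁=1, p₋₂=0, q₋₁=0, q₋₂=1):
  k=0: a=12, p=12, q=1
  k=1: a=14, p=169, q=14
  k=2: a=3, p=519, q=43

519/43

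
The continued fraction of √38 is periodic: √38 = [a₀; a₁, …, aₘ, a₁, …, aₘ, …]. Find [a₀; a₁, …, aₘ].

a₀ = ⌊√38⌋ = 6.
With m₀=0, d₀=1 and mₖ₊₁ = dₖaₖ − mₖ, dₖ₊₁ = (n − mₖ₊₁²)/dₖ, aₖ₊₁ = ⌊(a₀+mₖ₊₁)/dₖ₊₁⌋:
  k=1: m=6, d=2, a=6
  k=2: m=6, d=1, a=12
d=1 and a=2a₀=12 at k=2, so the next step gives (m, d) = (6, 2) again — its k=1 value — and the period has length 2.

[6; 6, 12]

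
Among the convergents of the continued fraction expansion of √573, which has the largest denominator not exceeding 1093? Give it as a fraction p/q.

18360/767

√573 = [23; 1, 14, 1, 46, …] (period length 4).
Convergents:
  p_0/q_0 = 23/1
  p_1/q_1 = 24/1
  p_2/q_2 = 359/15
  p_3/q_3 = 383/16
  p_4/q_4 = 17977/751
  p_5/q_5 = 18360/767
  p_6/q_6 = 275017/11489
q_5 = 767 ≤ 1093 < 11489 = q_6, so the answer is 18360/767.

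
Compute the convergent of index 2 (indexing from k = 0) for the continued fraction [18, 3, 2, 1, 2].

Using pₖ = aₖpₖ₋₁ + pₖ₋₂, qₖ = aₖqₖ₋₁ + qₖ₋₂ (with p₋₁=1, p₋₂=0, q₋₁=0, q₋₂=1):
  k=0: a=18, p=18, q=1
  k=1: a=3, p=55, q=3
  k=2: a=2, p=128, q=7

128/7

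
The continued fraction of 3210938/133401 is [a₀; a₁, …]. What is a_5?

1

3210938 = 24·133401 + 9314   →  a_0 = 24
133401 = 14·9314 + 3005   →  a_1 = 14
9314 = 3·3005 + 299   →  a_2 = 3
3005 = 10·299 + 15   →  a_3 = 10
299 = 19·15 + 14   →  a_4 = 19
15 = 1·14 + 1   →  a_5 = 1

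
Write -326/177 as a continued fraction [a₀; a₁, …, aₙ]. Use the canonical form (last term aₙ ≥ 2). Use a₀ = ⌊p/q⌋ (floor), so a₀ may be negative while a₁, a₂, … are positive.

-326 = -2×177 + 28
177 = 6×28 + 9
28 = 3×9 + 1
9 = 9×1 + 0  (stop)
So -326/177 = [-2; 6, 3, 9].

[-2; 6, 3, 9]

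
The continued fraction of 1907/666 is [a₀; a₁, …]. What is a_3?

1907 = 2·666 + 575   →  a_0 = 2
666 = 1·575 + 91   →  a_1 = 1
575 = 6·91 + 29   →  a_2 = 6
91 = 3·29 + 4   →  a_3 = 3

3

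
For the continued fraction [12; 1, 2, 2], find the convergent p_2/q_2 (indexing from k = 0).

Using pₖ = aₖpₖ₋₁ + pₖ₋₂, qₖ = aₖqₖ₋₁ + qₖ₋₂ (with p₋₁=1, p₋₂=0, q₋₁=0, q₋₂=1):
  k=0: a=12, p=12, q=1
  k=1: a=1, p=13, q=1
  k=2: a=2, p=38, q=3

38/3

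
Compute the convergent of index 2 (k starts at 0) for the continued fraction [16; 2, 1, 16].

Using pₖ = aₖpₖ₋₁ + pₖ₋₂, qₖ = aₖqₖ₋₁ + qₖ₋₂ (with p₋₁=1, p₋₂=0, q₋₁=0, q₋₂=1):
  k=0: a=16, p=16, q=1
  k=1: a=2, p=33, q=2
  k=2: a=1, p=49, q=3

49/3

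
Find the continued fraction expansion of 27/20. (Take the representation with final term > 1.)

[1; 2, 1, 6]

27 = 1*20 + 7
20 = 2*7 + 6
7 = 1*6 + 1
6 = 6*1 + 0  (stop)
So 27/20 = [1; 2, 1, 6].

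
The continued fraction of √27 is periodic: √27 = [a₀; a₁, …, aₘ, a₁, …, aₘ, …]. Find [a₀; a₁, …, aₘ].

[5; 5, 10]

a₀ = ⌊√27⌋ = 5.
With m₀=0, d₀=1 and mₖ₊₁ = dₖaₖ − mₖ, dₖ₊₁ = (n − mₖ₊₁²)/dₖ, aₖ₊₁ = ⌊(a₀+mₖ₊₁)/dₖ₊₁⌋:
  k=1: m=5, d=2, a=5
  k=2: m=5, d=1, a=10
d=1 and a=2a₀=10 at k=2, so the next step gives (m, d) = (5, 2) again — its k=1 value — and the period has length 2.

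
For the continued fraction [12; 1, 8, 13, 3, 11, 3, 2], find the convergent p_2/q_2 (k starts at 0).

116/9

Using pₖ = aₖpₖ₋₁ + pₖ₋₂, qₖ = aₖqₖ₋₁ + qₖ₋₂ (with p₋₁=1, p₋₂=0, q₋₁=0, q₋₂=1):
  k=0: a=12, p=12, q=1
  k=1: a=1, p=13, q=1
  k=2: a=8, p=116, q=9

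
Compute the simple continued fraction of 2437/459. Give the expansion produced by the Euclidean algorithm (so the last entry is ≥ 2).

[5; 3, 4, 3, 3, 3]

2437 = 5×459 + 142
459 = 3×142 + 33
142 = 4×33 + 10
33 = 3×10 + 3
10 = 3×3 + 1
3 = 3×1 + 0  (stop)
So 2437/459 = [5; 3, 4, 3, 3, 3].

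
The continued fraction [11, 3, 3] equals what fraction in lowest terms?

Fold from the inside: start with 3/1.
  3 + 1/3 = 10/3
  11 + 3/10 = 113/10

113/10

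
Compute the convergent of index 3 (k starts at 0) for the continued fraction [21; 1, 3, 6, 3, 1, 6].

544/25

Using pₖ = aₖpₖ₋₁ + pₖ₋₂, qₖ = aₖqₖ₋₁ + qₖ₋₂ (with p₋₁=1, p₋₂=0, q₋₁=0, q₋₂=1):
  k=0: a=21, p=21, q=1
  k=1: a=1, p=22, q=1
  k=2: a=3, p=87, q=4
  k=3: a=6, p=544, q=25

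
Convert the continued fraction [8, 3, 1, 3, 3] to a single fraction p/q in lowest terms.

Using pₖ = aₖpₖ₋₁ + pₖ₋₂ and qₖ = aₖqₖ₋₁ + qₖ₋₂:
  k=0: a=8, p=8, q=1
  k=1: a=3, p=25, q=3
  k=2: a=1, p=33, q=4
  k=3: a=3, p=124, q=15
  k=4: a=3, p=405, q=49

405/49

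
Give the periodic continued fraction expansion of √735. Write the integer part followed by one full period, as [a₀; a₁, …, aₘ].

[27; 9, 54]

a₀ = ⌊√735⌋ = 27.
With m₀=0, d₀=1 and mₖ₊₁ = dₖaₖ − mₖ, dₖ₊₁ = (n − mₖ₊₁²)/dₖ, aₖ₊₁ = ⌊(a₀+mₖ₊₁)/dₖ₊₁⌋:
  k=1: m=27, d=6, a=9
  k=2: m=27, d=1, a=54
d=1 and a=2a₀=54 at k=2, so the next step gives (m, d) = (27, 6) again — its k=1 value — and the period has length 2.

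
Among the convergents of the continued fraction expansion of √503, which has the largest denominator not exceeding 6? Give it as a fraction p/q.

112/5

√503 = [22; 2, 2, 1, 21, 1, 2, 2, 44, …] (period length 8).
Convergents:
  p_0/q_0 = 22/1
  p_1/q_1 = 45/2
  p_2/q_2 = 112/5
  p_3/q_3 = 157/7
q_2 = 5 ≤ 6 < 7 = q_3, so the answer is 112/5.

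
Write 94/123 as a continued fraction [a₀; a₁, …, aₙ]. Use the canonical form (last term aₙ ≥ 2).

[0; 1, 3, 4, 7]

94 = 0×123 + 94
123 = 1×94 + 29
94 = 3×29 + 7
29 = 4×7 + 1
7 = 7×1 + 0  (stop)
So 94/123 = [0; 1, 3, 4, 7].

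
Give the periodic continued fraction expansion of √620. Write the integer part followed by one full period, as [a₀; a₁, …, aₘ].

a₀ = ⌊√620⌋ = 24.
With m₀=0, d₀=1 and mₖ₊₁ = dₖaₖ − mₖ, dₖ₊₁ = (n − mₖ₊₁²)/dₖ, aₖ₊₁ = ⌊(a₀+mₖ₊₁)/dₖ₊₁⌋:
  k=1: m=24, d=44, a=1
  k=2: m=20, d=5, a=8
  k=3: m=20, d=44, a=1
  k=4: m=24, d=1, a=48
d=1 and a=2a₀=48 at k=4, so the next step gives (m, d) = (24, 44) again — its k=1 value — and the period has length 4.

[24; 1, 8, 1, 48]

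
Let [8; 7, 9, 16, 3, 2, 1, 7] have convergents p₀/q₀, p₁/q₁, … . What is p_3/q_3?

8393/1031

Using pₖ = aₖpₖ₋₁ + pₖ₋₂, qₖ = aₖqₖ₋₁ + qₖ₋₂ (with p₋₁=1, p₋₂=0, q₋₁=0, q₋₂=1):
  k=0: a=8, p=8, q=1
  k=1: a=7, p=57, q=7
  k=2: a=9, p=521, q=64
  k=3: a=16, p=8393, q=1031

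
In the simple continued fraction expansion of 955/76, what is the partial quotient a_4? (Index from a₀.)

3

955 = 12·76 + 43   →  a_0 = 12
76 = 1·43 + 33   →  a_1 = 1
43 = 1·33 + 10   →  a_2 = 1
33 = 3·10 + 3   →  a_3 = 3
10 = 3·3 + 1   →  a_4 = 3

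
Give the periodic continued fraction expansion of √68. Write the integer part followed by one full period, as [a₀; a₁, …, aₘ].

[8; 4, 16]

a₀ = ⌊√68⌋ = 8.
With m₀=0, d₀=1 and mₖ₊₁ = dₖaₖ − mₖ, dₖ₊₁ = (n − mₖ₊₁²)/dₖ, aₖ₊₁ = ⌊(a₀+mₖ₊₁)/dₖ₊₁⌋:
  k=1: m=8, d=4, a=4
  k=2: m=8, d=1, a=16
d=1 and a=2a₀=16 at k=2, so the next step gives (m, d) = (8, 4) again — its k=1 value — and the period has length 2.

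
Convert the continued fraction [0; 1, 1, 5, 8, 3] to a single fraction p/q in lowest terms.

153/281

Using pₖ = aₖpₖ₋₁ + pₖ₋₂ and qₖ = aₖqₖ₋₁ + qₖ₋₂:
  k=0: a=0, p=0, q=1
  k=1: a=1, p=1, q=1
  k=2: a=1, p=1, q=2
  k=3: a=5, p=6, q=11
  k=4: a=8, p=49, q=90
  k=5: a=3, p=153, q=281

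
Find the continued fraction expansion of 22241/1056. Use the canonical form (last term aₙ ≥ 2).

22241 = 21*1056 + 65
1056 = 16*65 + 16
65 = 4*16 + 1
16 = 16*1 + 0  (stop)
So 22241/1056 = [21; 16, 4, 16].

[21; 16, 4, 16]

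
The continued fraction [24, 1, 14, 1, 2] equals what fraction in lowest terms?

1172/47

Fold from the inside: start with 2/1.
  1 + 1/2 = 3/2
  14 + 2/3 = 44/3
  1 + 3/44 = 47/44
  24 + 44/47 = 1172/47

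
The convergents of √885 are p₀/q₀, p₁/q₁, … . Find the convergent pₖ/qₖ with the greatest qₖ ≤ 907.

21211/713

√885 = [29; 1, 2, 1, 58, …] (period length 4).
Convergents:
  p_0/q_0 = 29/1
  p_1/q_1 = 30/1
  p_2/q_2 = 89/3
  p_3/q_3 = 119/4
  p_4/q_4 = 6991/235
  p_5/q_5 = 7110/239
  p_6/q_6 = 21211/713
  p_7/q_7 = 28321/952
q_6 = 713 ≤ 907 < 952 = q_7, so the answer is 21211/713.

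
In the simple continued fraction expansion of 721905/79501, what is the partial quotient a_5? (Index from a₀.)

3

721905 = 9·79501 + 6396   →  a_0 = 9
79501 = 12·6396 + 2749   →  a_1 = 12
6396 = 2·2749 + 898   →  a_2 = 2
2749 = 3·898 + 55   →  a_3 = 3
898 = 16·55 + 18   →  a_4 = 16
55 = 3·18 + 1   →  a_5 = 3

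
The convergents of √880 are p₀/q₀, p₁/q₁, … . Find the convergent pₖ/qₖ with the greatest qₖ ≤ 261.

5310/179

√880 = [29; 1, 1, 1, 58, …] (period length 4).
Convergents:
  p_0/q_0 = 29/1
  p_1/q_1 = 30/1
  p_2/q_2 = 59/2
  p_3/q_3 = 89/3
  p_4/q_4 = 5221/176
  p_5/q_5 = 5310/179
  p_6/q_6 = 10531/355
q_5 = 179 ≤ 261 < 355 = q_6, so the answer is 5310/179.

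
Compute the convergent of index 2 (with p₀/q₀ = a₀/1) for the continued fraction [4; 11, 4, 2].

184/45

Using pₖ = aₖpₖ₋₁ + pₖ₋₂, qₖ = aₖqₖ₋₁ + qₖ₋₂ (with p₋₁=1, p₋₂=0, q₋₁=0, q₋₂=1):
  k=0: a=4, p=4, q=1
  k=1: a=11, p=45, q=11
  k=2: a=4, p=184, q=45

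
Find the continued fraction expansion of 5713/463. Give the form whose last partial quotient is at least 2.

5713 = 12*463 + 157
463 = 2*157 + 149
157 = 1*149 + 8
149 = 18*8 + 5
8 = 1*5 + 3
5 = 1*3 + 2
3 = 1*2 + 1
2 = 2*1 + 0  (stop)
So 5713/463 = [12; 2, 1, 18, 1, 1, 1, 2].

[12; 2, 1, 18, 1, 1, 1, 2]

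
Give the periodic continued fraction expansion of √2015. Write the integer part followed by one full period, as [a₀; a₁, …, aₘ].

a₀ = ⌊√2015⌋ = 44.
With m₀=0, d₀=1 and mₖ₊₁ = dₖaₖ − mₖ, dₖ₊₁ = (n − mₖ₊₁²)/dₖ, aₖ₊₁ = ⌊(a₀+mₖ₊₁)/dₖ₊₁⌋:
  k=1: m=44, d=79, a=1
  k=2: m=35, d=10, a=7
  k=3: m=35, d=79, a=1
  k=4: m=44, d=1, a=88
d=1 and a=2a₀=88 at k=4, so the next step gives (m, d) = (44, 79) again — its k=1 value — and the period has length 4.

[44; 1, 7, 1, 88]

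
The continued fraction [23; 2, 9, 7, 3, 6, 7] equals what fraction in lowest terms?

Fold from the inside: start with 7/1.
  6 + 1/7 = 43/7
  3 + 7/43 = 136/43
  7 + 43/136 = 995/136
  9 + 136/995 = 9091/995
  2 + 995/9091 = 19177/9091
  23 + 9091/19177 = 450162/19177

450162/19177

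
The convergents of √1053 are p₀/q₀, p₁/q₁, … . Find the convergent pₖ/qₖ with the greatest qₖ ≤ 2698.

√1053 = [32; 2, 4, 2, 64, …] (period length 4).
Convergents:
  p_0/q_0 = 32/1
  p_1/q_1 = 65/2
  p_2/q_2 = 292/9
  p_3/q_3 = 649/20
  p_4/q_4 = 41828/1289
  p_5/q_5 = 84305/2598
  p_6/q_6 = 379048/11681
q_5 = 2598 ≤ 2698 < 11681 = q_6, so the answer is 84305/2598.

84305/2598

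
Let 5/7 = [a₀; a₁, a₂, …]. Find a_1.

1

5 = 0·7 + 5   →  a_0 = 0
7 = 1·5 + 2   →  a_1 = 1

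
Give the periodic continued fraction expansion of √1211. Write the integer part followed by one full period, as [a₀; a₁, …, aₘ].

[34; 1, 3, 1, 68]

a₀ = ⌊√1211⌋ = 34.
With m₀=0, d₀=1 and mₖ₊₁ = dₖaₖ − mₖ, dₖ₊₁ = (n − mₖ₊₁²)/dₖ, aₖ₊₁ = ⌊(a₀+mₖ₊₁)/dₖ₊₁⌋:
  k=1: m=34, d=55, a=1
  k=2: m=21, d=14, a=3
  k=3: m=21, d=55, a=1
  k=4: m=34, d=1, a=68
d=1 and a=2a₀=68 at k=4, so the next step gives (m, d) = (34, 55) again — its k=1 value — and the period has length 4.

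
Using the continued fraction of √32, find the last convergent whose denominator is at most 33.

181/32

√32 = [5; 1, 1, 1, 10, …] (period length 4).
Convergents:
  p_0/q_0 = 5/1
  p_1/q_1 = 6/1
  p_2/q_2 = 11/2
  p_3/q_3 = 17/3
  p_4/q_4 = 181/32
  p_5/q_5 = 198/35
q_4 = 32 ≤ 33 < 35 = q_5, so the answer is 181/32.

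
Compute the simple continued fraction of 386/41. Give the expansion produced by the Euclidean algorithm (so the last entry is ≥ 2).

[9; 2, 2, 2, 3]

386 = 9×41 + 17
41 = 2×17 + 7
17 = 2×7 + 3
7 = 2×3 + 1
3 = 3×1 + 0  (stop)
So 386/41 = [9; 2, 2, 2, 3].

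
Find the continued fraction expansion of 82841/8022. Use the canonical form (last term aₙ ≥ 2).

[10; 3, 16, 2, 15, 2, 2]

82841 = 10·8022 + 2621
8022 = 3·2621 + 159
2621 = 16·159 + 77
159 = 2·77 + 5
77 = 15·5 + 2
5 = 2·2 + 1
2 = 2·1 + 0  (stop)
So 82841/8022 = [10; 3, 16, 2, 15, 2, 2].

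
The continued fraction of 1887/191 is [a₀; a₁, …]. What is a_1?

1

1887 = 9·191 + 168   →  a_0 = 9
191 = 1·168 + 23   →  a_1 = 1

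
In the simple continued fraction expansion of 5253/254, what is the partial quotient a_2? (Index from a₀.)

5253 = 20·254 + 173   →  a_0 = 20
254 = 1·173 + 81   →  a_1 = 1
173 = 2·81 + 11   →  a_2 = 2

2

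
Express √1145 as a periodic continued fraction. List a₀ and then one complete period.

[33; 1, 5, 5, 1, 66]

a₀ = ⌊√1145⌋ = 33.
With m₀=0, d₀=1 and mₖ₊₁ = dₖaₖ − mₖ, dₖ₊₁ = (n − mₖ₊₁²)/dₖ, aₖ₊₁ = ⌊(a₀+mₖ₊₁)/dₖ₊₁⌋:
  k=1: m=33, d=56, a=1
  k=2: m=23, d=11, a=5
  k=3: m=32, d=11, a=5
  k=4: m=23, d=56, a=1
  k=5: m=33, d=1, a=66
d=1 and a=2a₀=66 at k=5, so the next step gives (m, d) = (33, 56) again — its k=1 value — and the period has length 5.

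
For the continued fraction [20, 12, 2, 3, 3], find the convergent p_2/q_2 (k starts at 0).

502/25

Using pₖ = aₖpₖ₋₁ + pₖ₋₂, qₖ = aₖqₖ₋₁ + qₖ₋₂ (with p₋₁=1, p₋₂=0, q₋₁=0, q₋₂=1):
  k=0: a=20, p=20, q=1
  k=1: a=12, p=241, q=12
  k=2: a=2, p=502, q=25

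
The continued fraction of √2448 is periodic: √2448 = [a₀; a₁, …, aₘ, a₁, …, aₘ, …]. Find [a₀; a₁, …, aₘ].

[49; 2, 10, 2, 98]

a₀ = ⌊√2448⌋ = 49.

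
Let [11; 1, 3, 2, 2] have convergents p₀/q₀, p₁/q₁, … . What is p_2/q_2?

Using pₖ = aₖpₖ₋₁ + pₖ₋₂, qₖ = aₖqₖ₋₁ + qₖ₋₂ (with p₋₁=1, p₋₂=0, q₋₁=0, q₋₂=1):
  k=0: a=11, p=11, q=1
  k=1: a=1, p=12, q=1
  k=2: a=3, p=47, q=4

47/4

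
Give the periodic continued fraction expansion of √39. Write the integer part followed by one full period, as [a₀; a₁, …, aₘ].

[6; 4, 12]

a₀ = ⌊√39⌋ = 6.
With m₀=0, d₀=1 and mₖ₊₁ = dₖaₖ − mₖ, dₖ₊₁ = (n − mₖ₊₁²)/dₖ, aₖ₊₁ = ⌊(a₀+mₖ₊₁)/dₖ₊₁⌋:
  k=1: m=6, d=3, a=4
  k=2: m=6, d=1, a=12
d=1 and a=2a₀=12 at k=2, so the next step gives (m, d) = (6, 3) again — its k=1 value — and the period has length 2.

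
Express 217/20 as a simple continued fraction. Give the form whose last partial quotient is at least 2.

[10; 1, 5, 1, 2]

217 = 10×20 + 17
20 = 1×17 + 3
17 = 5×3 + 2
3 = 1×2 + 1
2 = 2×1 + 0  (stop)
So 217/20 = [10; 1, 5, 1, 2].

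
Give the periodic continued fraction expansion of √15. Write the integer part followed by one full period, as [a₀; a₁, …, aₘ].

[3; 1, 6]

a₀ = ⌊√15⌋ = 3.
With m₀=0, d₀=1 and mₖ₊₁ = dₖaₖ − mₖ, dₖ₊₁ = (n − mₖ₊₁²)/dₖ, aₖ₊₁ = ⌊(a₀+mₖ₊₁)/dₖ₊₁⌋:
  k=1: m=3, d=6, a=1
  k=2: m=3, d=1, a=6
d=1 and a=2a₀=6 at k=2, so the next step gives (m, d) = (3, 6) again — its k=1 value — and the period has length 2.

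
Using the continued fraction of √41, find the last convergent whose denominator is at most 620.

√41 = [6; 2, 2, 12, …] (period length 3).
Convergents:
  p_0/q_0 = 6/1
  p_1/q_1 = 13/2
  p_2/q_2 = 32/5
  p_3/q_3 = 397/62
  p_4/q_4 = 826/129
  p_5/q_5 = 2049/320
  p_6/q_6 = 25414/3969
q_5 = 320 ≤ 620 < 3969 = q_6, so the answer is 2049/320.

2049/320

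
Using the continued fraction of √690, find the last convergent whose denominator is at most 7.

√690 = [26; 3, 1, 2, 1, 3, 52, …] (period length 6).
Convergents:
  p_0/q_0 = 26/1
  p_1/q_1 = 79/3
  p_2/q_2 = 105/4
  p_3/q_3 = 289/11
q_2 = 4 ≤ 7 < 11 = q_3, so the answer is 105/4.

105/4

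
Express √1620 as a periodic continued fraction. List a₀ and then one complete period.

[40; 4, 80]

a₀ = ⌊√1620⌋ = 40.
With m₀=0, d₀=1 and mₖ₊₁ = dₖaₖ − mₖ, dₖ₊₁ = (n − mₖ₊₁²)/dₖ, aₖ₊₁ = ⌊(a₀+mₖ₊₁)/dₖ₊₁⌋:
  k=1: m=40, d=20, a=4
  k=2: m=40, d=1, a=80
d=1 and a=2a₀=80 at k=2, so the next step gives (m, d) = (40, 20) again — its k=1 value — and the period has length 2.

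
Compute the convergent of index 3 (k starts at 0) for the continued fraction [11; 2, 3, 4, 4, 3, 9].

Using pₖ = aₖpₖ₋₁ + pₖ₋₂, qₖ = aₖqₖ₋₁ + qₖ₋₂ (with p₋₁=1, p₋₂=0, q₋₁=0, q₋₂=1):
  k=0: a=11, p=11, q=1
  k=1: a=2, p=23, q=2
  k=2: a=3, p=80, q=7
  k=3: a=4, p=343, q=30

343/30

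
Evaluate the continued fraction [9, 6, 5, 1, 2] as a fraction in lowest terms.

962/105

Fold from the inside: start with 2/1.
  1 + 1/2 = 3/2
  5 + 2/3 = 17/3
  6 + 3/17 = 105/17
  9 + 17/105 = 962/105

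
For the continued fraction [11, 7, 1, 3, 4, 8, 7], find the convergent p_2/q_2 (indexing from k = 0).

89/8

Using pₖ = aₖpₖ₋₁ + pₖ₋₂, qₖ = aₖqₖ₋₁ + qₖ₋₂ (with p₋₁=1, p₋₂=0, q₋₁=0, q₋₂=1):
  k=0: a=11, p=11, q=1
  k=1: a=7, p=78, q=7
  k=2: a=1, p=89, q=8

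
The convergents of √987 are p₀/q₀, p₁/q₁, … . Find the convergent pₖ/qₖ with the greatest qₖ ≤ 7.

157/5

√987 = [31; 2, 2, 2, 62, …] (period length 4).
Convergents:
  p_0/q_0 = 31/1
  p_1/q_1 = 63/2
  p_2/q_2 = 157/5
  p_3/q_3 = 377/12
q_2 = 5 ≤ 7 < 12 = q_3, so the answer is 157/5.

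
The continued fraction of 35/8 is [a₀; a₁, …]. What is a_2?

35 = 4·8 + 3   →  a_0 = 4
8 = 2·3 + 2   →  a_1 = 2
3 = 1·2 + 1   →  a_2 = 1

1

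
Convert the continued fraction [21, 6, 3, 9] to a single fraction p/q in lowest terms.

3745/177

Using pₖ = aₖpₖ₋₁ + pₖ₋₂ and qₖ = aₖqₖ₋₁ + qₖ₋₂:
  k=0: a=21, p=21, q=1
  k=1: a=6, p=127, q=6
  k=2: a=3, p=402, q=19
  k=3: a=9, p=3745, q=177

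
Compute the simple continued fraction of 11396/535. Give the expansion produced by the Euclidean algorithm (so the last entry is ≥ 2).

[21; 3, 3, 10, 2, 2]

11396 = 21×535 + 161
535 = 3×161 + 52
161 = 3×52 + 5
52 = 10×5 + 2
5 = 2×2 + 1
2 = 2×1 + 0  (stop)
So 11396/535 = [21; 3, 3, 10, 2, 2].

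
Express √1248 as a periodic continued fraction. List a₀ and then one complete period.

[35; 3, 17, 3, 70]

a₀ = ⌊√1248⌋ = 35.
With m₀=0, d₀=1 and mₖ₊₁ = dₖaₖ − mₖ, dₖ₊₁ = (n − mₖ₊₁²)/dₖ, aₖ₊₁ = ⌊(a₀+mₖ₊₁)/dₖ₊₁⌋:
  k=1: m=35, d=23, a=3
  k=2: m=34, d=4, a=17
  k=3: m=34, d=23, a=3
  k=4: m=35, d=1, a=70
d=1 and a=2a₀=70 at k=4, so the next step gives (m, d) = (35, 23) again — its k=1 value — and the period has length 4.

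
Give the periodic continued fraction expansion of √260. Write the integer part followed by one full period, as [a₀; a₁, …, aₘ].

a₀ = ⌊√260⌋ = 16.

[16; 8, 32]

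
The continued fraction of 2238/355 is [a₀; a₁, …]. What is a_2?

3

2238 = 6·355 + 108   →  a_0 = 6
355 = 3·108 + 31   →  a_1 = 3
108 = 3·31 + 15   →  a_2 = 3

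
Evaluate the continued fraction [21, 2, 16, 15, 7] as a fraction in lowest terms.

75455/3512

Fold from the inside: start with 7/1.
  15 + 1/7 = 106/7
  16 + 7/106 = 1703/106
  2 + 106/1703 = 3512/1703
  21 + 1703/3512 = 75455/3512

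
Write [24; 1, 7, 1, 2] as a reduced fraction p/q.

647/26

Fold from the inside: start with 2/1.
  1 + 1/2 = 3/2
  7 + 2/3 = 23/3
  1 + 3/23 = 26/23
  24 + 23/26 = 647/26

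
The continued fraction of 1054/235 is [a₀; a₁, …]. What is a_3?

1054 = 4·235 + 114   →  a_0 = 4
235 = 2·114 + 7   →  a_1 = 2
114 = 16·7 + 2   →  a_2 = 16
7 = 3·2 + 1   →  a_3 = 3

3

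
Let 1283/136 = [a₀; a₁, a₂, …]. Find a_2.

3

1283 = 9·136 + 59   →  a_0 = 9
136 = 2·59 + 18   →  a_1 = 2
59 = 3·18 + 5   →  a_2 = 3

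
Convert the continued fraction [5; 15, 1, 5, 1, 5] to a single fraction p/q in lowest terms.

Using pₖ = aₖpₖ₋₁ + pₖ₋₂ and qₖ = aₖqₖ₋₁ + qₖ₋₂:
  k=0: a=5, p=5, q=1
  k=1: a=15, p=76, q=15
  k=2: a=1, p=81, q=16
  k=3: a=5, p=481, q=95
  k=4: a=1, p=562, q=111
  k=5: a=5, p=3291, q=650

3291/650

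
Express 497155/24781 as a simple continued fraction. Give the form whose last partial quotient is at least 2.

497155 = 20*24781 + 1535
24781 = 16*1535 + 221
1535 = 6*221 + 209
221 = 1*209 + 12
209 = 17*12 + 5
12 = 2*5 + 2
5 = 2*2 + 1
2 = 2*1 + 0  (stop)
So 497155/24781 = [20; 16, 6, 1, 17, 2, 2, 2].

[20; 16, 6, 1, 17, 2, 2, 2]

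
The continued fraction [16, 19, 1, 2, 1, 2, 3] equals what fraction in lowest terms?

Using pₖ = aₖpₖ₋₁ + pₖ₋₂ and qₖ = aₖqₖ₋₁ + qₖ₋₂:
  k=0: a=16, p=16, q=1
  k=1: a=19, p=305, q=19
  k=2: a=1, p=321, q=20
  k=3: a=2, p=947, q=59
  k=4: a=1, p=1268, q=79
  k=5: a=2, p=3483, q=217
  k=6: a=3, p=11717, q=730

11717/730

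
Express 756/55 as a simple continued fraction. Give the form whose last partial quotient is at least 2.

756 = 13*55 + 41
55 = 1*41 + 14
41 = 2*14 + 13
14 = 1*13 + 1
13 = 13*1 + 0  (stop)
So 756/55 = [13; 1, 2, 1, 13].

[13; 1, 2, 1, 13]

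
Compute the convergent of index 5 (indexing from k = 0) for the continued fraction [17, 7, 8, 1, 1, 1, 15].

Using pₖ = aₖpₖ₋₁ + pₖ₋₂, qₖ = aₖqₖ₋₁ + qₖ₋₂ (with p₋₁=1, p₋₂=0, q₋₁=0, q₋₂=1):
  k=0: a=17, p=17, q=1
  k=1: a=7, p=120, q=7
  k=2: a=8, p=977, q=57
  k=3: a=1, p=1097, q=64
  k=4: a=1, p=2074, q=121
  k=5: a=1, p=3171, q=185

3171/185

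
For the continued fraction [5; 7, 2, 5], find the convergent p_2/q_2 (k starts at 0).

77/15

Using pₖ = aₖpₖ₋₁ + pₖ₋₂, qₖ = aₖqₖ₋₁ + qₖ₋₂ (with p₋₁=1, p₋₂=0, q₋₁=0, q₋₂=1):
  k=0: a=5, p=5, q=1
  k=1: a=7, p=36, q=7
  k=2: a=2, p=77, q=15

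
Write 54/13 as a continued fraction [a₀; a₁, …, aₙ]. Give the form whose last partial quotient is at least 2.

54 = 4×13 + 2
13 = 6×2 + 1
2 = 2×1 + 0  (stop)
So 54/13 = [4; 6, 2].

[4; 6, 2]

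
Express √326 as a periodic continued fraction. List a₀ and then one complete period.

[18; 18, 36]

a₀ = ⌊√326⌋ = 18.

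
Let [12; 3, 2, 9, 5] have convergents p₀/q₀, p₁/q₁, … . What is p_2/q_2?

Using pₖ = aₖpₖ₋₁ + pₖ₋₂, qₖ = aₖqₖ₋₁ + qₖ₋₂ (with p₋₁=1, p₋₂=0, q₋₁=0, q₋₂=1):
  k=0: a=12, p=12, q=1
  k=1: a=3, p=37, q=3
  k=2: a=2, p=86, q=7

86/7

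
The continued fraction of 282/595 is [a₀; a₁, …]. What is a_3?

282 = 0·595 + 282   →  a_0 = 0
595 = 2·282 + 31   →  a_1 = 2
282 = 9·31 + 3   →  a_2 = 9
31 = 10·3 + 1   →  a_3 = 10

10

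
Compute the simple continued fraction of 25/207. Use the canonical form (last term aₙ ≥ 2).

25 = 0*207 + 25
207 = 8*25 + 7
25 = 3*7 + 4
7 = 1*4 + 3
4 = 1*3 + 1
3 = 3*1 + 0  (stop)
So 25/207 = [0; 8, 3, 1, 1, 3].

[0; 8, 3, 1, 1, 3]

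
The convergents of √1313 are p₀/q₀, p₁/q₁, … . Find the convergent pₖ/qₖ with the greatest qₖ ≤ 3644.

√1313 = [36; 4, 4, 72, …] (period length 3).
Convergents:
  p_0/q_0 = 36/1
  p_1/q_1 = 145/4
  p_2/q_2 = 616/17
  p_3/q_3 = 44497/1228
  p_4/q_4 = 178604/4929
q_3 = 1228 ≤ 3644 < 4929 = q_4, so the answer is 44497/1228.

44497/1228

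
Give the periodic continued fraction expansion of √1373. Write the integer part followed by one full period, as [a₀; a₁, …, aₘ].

[37; 18, 1, 1, 18, 74]

a₀ = ⌊√1373⌋ = 37.
With m₀=0, d₀=1 and mₖ₊₁ = dₖaₖ − mₖ, dₖ₊₁ = (n − mₖ₊₁²)/dₖ, aₖ₊₁ = ⌊(a₀+mₖ₊₁)/dₖ₊₁⌋:
  k=1: m=37, d=4, a=18
  k=2: m=35, d=37, a=1
  k=3: m=2, d=37, a=1
  k=4: m=35, d=4, a=18
  k=5: m=37, d=1, a=74
d=1 and a=2a₀=74 at k=5, so the next step gives (m, d) = (37, 4) again — its k=1 value — and the period has length 5.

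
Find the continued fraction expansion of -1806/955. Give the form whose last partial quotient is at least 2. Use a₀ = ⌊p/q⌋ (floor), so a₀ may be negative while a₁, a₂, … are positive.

-1806 = -2×955 + 104
955 = 9×104 + 19
104 = 5×19 + 9
19 = 2×9 + 1
9 = 9×1 + 0  (stop)
So -1806/955 = [-2; 9, 5, 2, 9].

[-2; 9, 5, 2, 9]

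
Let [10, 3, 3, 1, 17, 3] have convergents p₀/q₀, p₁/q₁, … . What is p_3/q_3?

134/13

Using pₖ = aₖpₖ₋₁ + pₖ₋₂, qₖ = aₖqₖ₋₁ + qₖ₋₂ (with p₋₁=1, p₋₂=0, q₋₁=0, q₋₂=1):
  k=0: a=10, p=10, q=1
  k=1: a=3, p=31, q=3
  k=2: a=3, p=103, q=10
  k=3: a=1, p=134, q=13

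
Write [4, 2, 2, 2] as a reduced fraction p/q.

53/12

Fold from the inside: start with 2/1.
  2 + 1/2 = 5/2
  2 + 2/5 = 12/5
  4 + 5/12 = 53/12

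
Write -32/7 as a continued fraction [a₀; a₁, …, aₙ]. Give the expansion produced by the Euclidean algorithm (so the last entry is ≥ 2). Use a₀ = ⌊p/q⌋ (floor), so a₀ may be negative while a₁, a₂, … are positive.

[-5; 2, 3]

-32 = -5·7 + 3
7 = 2·3 + 1
3 = 3·1 + 0  (stop)
So -32/7 = [-5; 2, 3].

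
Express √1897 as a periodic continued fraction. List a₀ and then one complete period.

a₀ = ⌊√1897⌋ = 43.
With m₀=0, d₀=1 and mₖ₊₁ = dₖaₖ − mₖ, dₖ₊₁ = (n − mₖ₊₁²)/dₖ, aₖ₊₁ = ⌊(a₀+mₖ₊₁)/dₖ₊₁⌋:
  k=1: m=43, d=48, a=1
  k=2: m=5, d=39, a=1
  k=3: m=34, d=19, a=4
  k=4: m=42, d=7, a=12
  k=5: m=42, d=19, a=4
  k=6: m=34, d=39, a=1
  k=7: m=5, d=48, a=1
  k=8: m=43, d=1, a=86
d=1 and a=2a₀=86 at k=8, so the next step gives (m, d) = (43, 48) again — its k=1 value — and the period has length 8.

[43; 1, 1, 4, 12, 4, 1, 1, 86]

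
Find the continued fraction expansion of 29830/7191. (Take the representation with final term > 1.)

[4; 6, 1, 2, 1, 14, 18]

29830 = 4·7191 + 1066
7191 = 6·1066 + 795
1066 = 1·795 + 271
795 = 2·271 + 253
271 = 1·253 + 18
253 = 14·18 + 1
18 = 18·1 + 0  (stop)
So 29830/7191 = [4; 6, 1, 2, 1, 14, 18].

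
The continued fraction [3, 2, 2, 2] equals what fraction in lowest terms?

41/12

Using pₖ = aₖpₖ₋₁ + pₖ₋₂ and qₖ = aₖqₖ₋₁ + qₖ₋₂:
  k=0: a=3, p=3, q=1
  k=1: a=2, p=7, q=2
  k=2: a=2, p=17, q=5
  k=3: a=2, p=41, q=12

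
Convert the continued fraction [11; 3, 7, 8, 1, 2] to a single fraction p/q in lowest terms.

6576/581

Fold from the inside: start with 2/1.
  1 + 1/2 = 3/2
  8 + 2/3 = 26/3
  7 + 3/26 = 185/26
  3 + 26/185 = 581/185
  11 + 185/581 = 6576/581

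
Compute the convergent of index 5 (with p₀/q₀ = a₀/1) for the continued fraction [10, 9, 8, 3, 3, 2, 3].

17611/1742

Using pₖ = aₖpₖ₋₁ + pₖ₋₂, qₖ = aₖqₖ₋₁ + qₖ₋₂ (with p₋₁=1, p₋₂=0, q₋₁=0, q₋₂=1):
  k=0: a=10, p=10, q=1
  k=1: a=9, p=91, q=9
  k=2: a=8, p=738, q=73
  k=3: a=3, p=2305, q=228
  k=4: a=3, p=7653, q=757
  k=5: a=2, p=17611, q=1742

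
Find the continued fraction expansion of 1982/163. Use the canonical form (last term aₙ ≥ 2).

[12; 6, 3, 1, 2, 2]

1982 = 12·163 + 26
163 = 6·26 + 7
26 = 3·7 + 5
7 = 1·5 + 2
5 = 2·2 + 1
2 = 2·1 + 0  (stop)
So 1982/163 = [12; 6, 3, 1, 2, 2].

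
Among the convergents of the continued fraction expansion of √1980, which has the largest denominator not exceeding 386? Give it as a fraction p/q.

15841/356

√1980 = [44; 2, 88, …] (period length 2).
Convergents:
  p_0/q_0 = 44/1
  p_1/q_1 = 89/2
  p_2/q_2 = 7876/177
  p_3/q_3 = 15841/356
  p_4/q_4 = 1401884/31505
q_3 = 356 ≤ 386 < 31505 = q_4, so the answer is 15841/356.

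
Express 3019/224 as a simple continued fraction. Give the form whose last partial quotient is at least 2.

[13; 2, 10, 1, 2, 3]

3019 = 13×224 + 107
224 = 2×107 + 10
107 = 10×10 + 7
10 = 1×7 + 3
7 = 2×3 + 1
3 = 3×1 + 0  (stop)
So 3019/224 = [13; 2, 10, 1, 2, 3].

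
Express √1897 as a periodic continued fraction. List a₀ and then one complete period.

a₀ = ⌊√1897⌋ = 43.
With m₀=0, d₀=1 and mₖ₊₁ = dₖaₖ − mₖ, dₖ₊₁ = (n − mₖ₊₁²)/dₖ, aₖ₊₁ = ⌊(a₀+mₖ₊₁)/dₖ₊₁⌋:
  k=1: m=43, d=48, a=1
  k=2: m=5, d=39, a=1
  k=3: m=34, d=19, a=4
  k=4: m=42, d=7, a=12
  k=5: m=42, d=19, a=4
  k=6: m=34, d=39, a=1
  k=7: m=5, d=48, a=1
  k=8: m=43, d=1, a=86
d=1 and a=2a₀=86 at k=8, so the next step gives (m, d) = (43, 48) again — its k=1 value — and the period has length 8.

[43; 1, 1, 4, 12, 4, 1, 1, 86]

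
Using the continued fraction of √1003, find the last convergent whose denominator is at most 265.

√1003 = [31; 1, 2, 31, 2, 1, 62, …] (period length 6).
Convergents:
  p_0/q_0 = 31/1
  p_1/q_1 = 32/1
  p_2/q_2 = 95/3
  p_3/q_3 = 2977/94
  p_4/q_4 = 6049/191
  p_5/q_5 = 9026/285
q_4 = 191 ≤ 265 < 285 = q_5, so the answer is 6049/191.

6049/191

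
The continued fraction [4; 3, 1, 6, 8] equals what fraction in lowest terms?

Using pₖ = aₖpₖ₋₁ + pₖ₋₂ and qₖ = aₖqₖ₋₁ + qₖ₋₂:
  k=0: a=4, p=4, q=1
  k=1: a=3, p=13, q=3
  k=2: a=1, p=17, q=4
  k=3: a=6, p=115, q=27
  k=4: a=8, p=937, q=220

937/220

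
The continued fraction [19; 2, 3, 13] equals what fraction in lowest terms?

Using pₖ = aₖpₖ₋₁ + pₖ₋₂ and qₖ = aₖqₖ₋₁ + qₖ₋₂:
  k=0: a=19, p=19, q=1
  k=1: a=2, p=39, q=2
  k=2: a=3, p=136, q=7
  k=3: a=13, p=1807, q=93

1807/93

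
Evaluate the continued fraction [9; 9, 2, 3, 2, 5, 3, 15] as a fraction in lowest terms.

Fold from the inside: start with 15/1.
  3 + 1/15 = 46/15
  5 + 15/46 = 245/46
  2 + 46/245 = 536/245
  3 + 245/536 = 1853/536
  2 + 536/1853 = 4242/1853
  9 + 1853/4242 = 40031/4242
  9 + 4242/40031 = 364521/40031

364521/40031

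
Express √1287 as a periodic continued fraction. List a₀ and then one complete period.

[35; 1, 6, 1, 70]

a₀ = ⌊√1287⌋ = 35.
With m₀=0, d₀=1 and mₖ₊₁ = dₖaₖ − mₖ, dₖ₊₁ = (n − mₖ₊₁²)/dₖ, aₖ₊₁ = ⌊(a₀+mₖ₊₁)/dₖ₊₁⌋:
  k=1: m=35, d=62, a=1
  k=2: m=27, d=9, a=6
  k=3: m=27, d=62, a=1
  k=4: m=35, d=1, a=70
d=1 and a=2a₀=70 at k=4, so the next step gives (m, d) = (35, 62) again — its k=1 value — and the period has length 4.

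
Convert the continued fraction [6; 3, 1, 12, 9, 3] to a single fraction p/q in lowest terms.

9007/1440

Fold from the inside: start with 3/1.
  9 + 1/3 = 28/3
  12 + 3/28 = 339/28
  1 + 28/339 = 367/339
  3 + 339/367 = 1440/367
  6 + 367/1440 = 9007/1440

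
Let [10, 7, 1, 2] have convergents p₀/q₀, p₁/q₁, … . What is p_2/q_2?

81/8

Using pₖ = aₖpₖ₋₁ + pₖ₋₂, qₖ = aₖqₖ₋₁ + qₖ₋₂ (with p₋₁=1, p₋₂=0, q₋₁=0, q₋₂=1):
  k=0: a=10, p=10, q=1
  k=1: a=7, p=71, q=7
  k=2: a=1, p=81, q=8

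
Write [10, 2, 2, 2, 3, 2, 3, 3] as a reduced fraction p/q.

11071/1063

Fold from the inside: start with 3/1.
  3 + 1/3 = 10/3
  2 + 3/10 = 23/10
  3 + 10/23 = 79/23
  2 + 23/79 = 181/79
  2 + 79/181 = 441/181
  2 + 181/441 = 1063/441
  10 + 441/1063 = 11071/1063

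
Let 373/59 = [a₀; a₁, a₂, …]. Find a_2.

373 = 6·59 + 19   →  a_0 = 6
59 = 3·19 + 2   →  a_1 = 3
19 = 9·2 + 1   →  a_2 = 9

9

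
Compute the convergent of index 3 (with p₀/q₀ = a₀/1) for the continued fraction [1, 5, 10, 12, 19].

738/617

Using pₖ = aₖpₖ₋₁ + pₖ₋₂, qₖ = aₖqₖ₋₁ + qₖ₋₂ (with p₋₁=1, p₋₂=0, q₋₁=0, q₋₂=1):
  k=0: a=1, p=1, q=1
  k=1: a=5, p=6, q=5
  k=2: a=10, p=61, q=51
  k=3: a=12, p=738, q=617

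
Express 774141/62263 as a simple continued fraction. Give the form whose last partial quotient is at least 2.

774141 = 12*62263 + 26985
62263 = 2*26985 + 8293
26985 = 3*8293 + 2106
8293 = 3*2106 + 1975
2106 = 1*1975 + 131
1975 = 15*131 + 10
131 = 13*10 + 1
10 = 10*1 + 0  (stop)
So 774141/62263 = [12; 2, 3, 3, 1, 15, 13, 10].

[12; 2, 3, 3, 1, 15, 13, 10]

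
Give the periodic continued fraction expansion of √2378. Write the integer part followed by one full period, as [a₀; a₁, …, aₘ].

[48; 1, 3, 3, 1, 96]

a₀ = ⌊√2378⌋ = 48.
With m₀=0, d₀=1 and mₖ₊₁ = dₖaₖ − mₖ, dₖ₊₁ = (n − mₖ₊₁²)/dₖ, aₖ₊₁ = ⌊(a₀+mₖ₊₁)/dₖ₊₁⌋:
  k=1: m=48, d=74, a=1
  k=2: m=26, d=23, a=3
  k=3: m=43, d=23, a=3
  k=4: m=26, d=74, a=1
  k=5: m=48, d=1, a=96
d=1 and a=2a₀=96 at k=5, so the next step gives (m, d) = (48, 74) again — its k=1 value — and the period has length 5.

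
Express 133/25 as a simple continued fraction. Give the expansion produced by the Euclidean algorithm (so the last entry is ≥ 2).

133 = 5*25 + 8
25 = 3*8 + 1
8 = 8*1 + 0  (stop)
So 133/25 = [5; 3, 8].

[5; 3, 8]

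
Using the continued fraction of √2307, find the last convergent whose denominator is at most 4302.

√2307 = [48; 32, 96, …] (period length 2).
Convergents:
  p_0/q_0 = 48/1
  p_1/q_1 = 1537/32
  p_2/q_2 = 147600/3073
  p_3/q_3 = 4724737/98368
q_2 = 3073 ≤ 4302 < 98368 = q_3, so the answer is 147600/3073.

147600/3073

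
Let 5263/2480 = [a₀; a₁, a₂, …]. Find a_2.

5

5263 = 2·2480 + 303   →  a_0 = 2
2480 = 8·303 + 56   →  a_1 = 8
303 = 5·56 + 23   →  a_2 = 5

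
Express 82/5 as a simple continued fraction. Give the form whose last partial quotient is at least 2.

[16; 2, 2]

82 = 16×5 + 2
5 = 2×2 + 1
2 = 2×1 + 0  (stop)
So 82/5 = [16; 2, 2].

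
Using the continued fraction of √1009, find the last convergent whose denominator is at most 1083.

√1009 = [31; 1, 3, 3, 1, 62, …] (period length 5).
Convergents:
  p_0/q_0 = 31/1
  p_1/q_1 = 32/1
  p_2/q_2 = 127/4
  p_3/q_3 = 413/13
  p_4/q_4 = 540/17
  p_5/q_5 = 33893/1067
  p_6/q_6 = 34433/1084
q_5 = 1067 ≤ 1083 < 1084 = q_6, so the answer is 33893/1067.

33893/1067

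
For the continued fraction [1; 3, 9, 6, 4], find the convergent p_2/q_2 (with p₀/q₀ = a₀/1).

Using pₖ = aₖpₖ₋₁ + pₖ₋₂, qₖ = aₖqₖ₋₁ + qₖ₋₂ (with p₋₁=1, p₋₂=0, q₋₁=0, q₋₂=1):
  k=0: a=1, p=1, q=1
  k=1: a=3, p=4, q=3
  k=2: a=9, p=37, q=28

37/28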